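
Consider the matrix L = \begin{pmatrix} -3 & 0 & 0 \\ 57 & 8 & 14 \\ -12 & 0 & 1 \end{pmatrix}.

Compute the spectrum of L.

Compute the characteristic polynomial p(t) = det(tI - L).
Expanding the 3×3 determinant: p(t) = t^3 - 6t^2 - 19t + 24.
Since p(1) = 0, t = 1 is a root.
Dividing by (t - 1) leaves t^2 - 5t - 24.
The quadratic factors as (t + 3)·(t - 8).
Eigenvalues: -3, 1, 8.

-3, 1, 8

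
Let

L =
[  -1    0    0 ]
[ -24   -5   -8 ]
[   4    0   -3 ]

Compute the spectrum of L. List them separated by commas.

Set up det(μI - L) = 0.
Expanding the 3×3 determinant: p(μ) = μ^3 + 9μ^2 + 23μ + 15.
Try μ = -1: p(-1) = 0, so -1 is a root.
Dividing by (μ + 1) leaves μ^2 + 8μ + 15.
The quadratic factors as (μ + 5)·(μ + 3).
Eigenvalues: -5, -3, -1.

-5, -3, -1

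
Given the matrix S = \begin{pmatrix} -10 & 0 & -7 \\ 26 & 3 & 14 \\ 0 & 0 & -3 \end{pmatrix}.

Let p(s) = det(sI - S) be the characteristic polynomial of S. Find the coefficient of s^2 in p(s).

10

The coefficient of s^2 of det(sI - S) is −trace(S).
trace(S) = (-10) + (3) + (-3) = -10, so the coefficient is 10.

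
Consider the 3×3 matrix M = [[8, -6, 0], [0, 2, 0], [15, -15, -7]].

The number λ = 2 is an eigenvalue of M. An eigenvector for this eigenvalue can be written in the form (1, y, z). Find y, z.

We need (M - 2I)v = 0.
M - 2I = [[6, -6, 0], [0, 0, 0], [15, -15, -9]].
Row 1: (6)·1 + (-6)·y + (0)·z = 0
Row 2: (0)·1 + (0)·y + (0)·z = 0
Row 3: (15)·1 + (-15)·y + (-9)·z = 0
Solving gives y = 1, z = 0.
Check: M·(1, 1, 0) = (2, 2, 0) = 2·(1, 1, 0).

1, 0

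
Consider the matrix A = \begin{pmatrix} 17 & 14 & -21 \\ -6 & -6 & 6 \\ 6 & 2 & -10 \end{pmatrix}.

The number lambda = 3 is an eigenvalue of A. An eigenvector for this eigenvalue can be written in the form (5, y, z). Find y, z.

We need (A - 3I)v = 0.
A - 3I = [[14, 14, -21], [-6, -9, 6], [6, 2, -13]].
Row 1: (14)·5 + (14)·y + (-21)·z = 0
Row 2: (-6)·5 + (-9)·y + (6)·z = 0
Row 3: (6)·5 + (2)·y + (-13)·z = 0
Solving gives y = -2, z = 2.
Check: A·(5, -2, 2) = (15, -6, 6) = 3·(5, -2, 2).

-2, 2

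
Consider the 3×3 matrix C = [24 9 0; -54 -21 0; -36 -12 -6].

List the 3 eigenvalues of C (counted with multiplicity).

Set up det(μI - C) = 0.
Expanding the 3×3 determinant: p(μ) = μ^3 + 3μ^2 - 36μ - 108.
Try μ = -3: p(-3) = 0, so -3 is a root.
Dividing by (μ + 3) leaves μ^2 - 36.
The quadratic factors as (μ + 6)·(μ - 6).
Eigenvalues: -6, -3, 6.

-6, -3, 6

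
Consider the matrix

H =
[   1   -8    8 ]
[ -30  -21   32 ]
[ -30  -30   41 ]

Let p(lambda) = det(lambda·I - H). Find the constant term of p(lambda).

p(lambda) = lambda^3 - 21·lambda^2 + 119·lambda - 99.
The constant term is -99.

-99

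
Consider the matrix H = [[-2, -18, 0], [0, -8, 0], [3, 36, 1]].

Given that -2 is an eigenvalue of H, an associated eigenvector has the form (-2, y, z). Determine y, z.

We need (H + 2I)v = 0.
H + 2I = [[0, -18, 0], [0, -6, 0], [3, 36, 3]].
Row 1: (0)·-2 + (-18)·y + (0)·z = 0
Row 2: (0)·-2 + (-6)·y + (0)·z = 0
Row 3: (3)·-2 + (36)·y + (3)·z = 0
Solving gives y = 0, z = 2.
Check: H·(-2, 0, 2) = (4, 0, -4) = -2·(-2, 0, 2).

0, 2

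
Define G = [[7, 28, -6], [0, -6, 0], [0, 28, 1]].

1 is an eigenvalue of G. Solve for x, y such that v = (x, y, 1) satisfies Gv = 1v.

We need (G - 1I)v = 0.
G - 1I = [[6, 28, -6], [0, -7, 0], [0, 28, 0]].
Row 1: (6)·x + (28)·y + (-6)·1 = 0
Row 2: (0)·x + (-7)·y + (0)·1 = 0
Row 3: (0)·x + (28)·y + (0)·1 = 0
Solving gives x = 1, y = 0.
Check: G·(1, 0, 1) = (1, 0, 1) = 1·(1, 0, 1).

1, 0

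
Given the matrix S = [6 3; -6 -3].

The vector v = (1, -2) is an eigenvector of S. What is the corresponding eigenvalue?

Compute Sv: S·(1, -2) = (0, 0).
Since Sv = λv, compare component 1: 0 = λ·1, so λ = 0.

0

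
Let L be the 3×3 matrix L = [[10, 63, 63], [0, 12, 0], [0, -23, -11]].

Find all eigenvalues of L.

-11, 10, 12

Compute the characteristic polynomial p(s) = det(sI - L).
Expanding along the first row, p(s) = s^3 - 11s^2 - 122s + 1320.
Rational-root test: s = -11 gives p(-11) = 0.
Dividing by (s + 11) leaves s^2 - 22s + 120.
The quadratic factors as (s - 10)·(s - 12).
Eigenvalues: -11, 10, 12.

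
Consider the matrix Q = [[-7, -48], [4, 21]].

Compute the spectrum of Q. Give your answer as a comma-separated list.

det(Q - λI) = (-7 - λ)(21 - λ) - (-48)·(4) = λ^2 - 14λ + 45.
This factors as (λ - 5)·(λ - 9) = 0.
Eigenvalues: 5, 9.

5, 9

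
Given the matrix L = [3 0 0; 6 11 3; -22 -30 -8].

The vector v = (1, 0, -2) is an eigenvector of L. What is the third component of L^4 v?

-162

First find the eigenvalue: Lv = (3, 0, -6) = 3·(1, 0, -2), so λ = 3.
Then L^4 v = λ^4·v = 3^4·(1, 0, -2) = 81·(1, 0, -2) = (81, 0, -162).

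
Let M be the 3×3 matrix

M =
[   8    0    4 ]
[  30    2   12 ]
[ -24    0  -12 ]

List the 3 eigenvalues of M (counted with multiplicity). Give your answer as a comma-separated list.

The characteristic polynomial is p(t) = det(tI - M).
Cofactor expansion gives p(t) = t^3 + 2t^2 - 8t.
Since p(-4) = 0, t = -4 is a root.
Dividing by (t + 4) leaves t^2 - 2t.
The quadratic factors as t·(t - 2).
Eigenvalues: -4, 0, 2.

-4, 0, 2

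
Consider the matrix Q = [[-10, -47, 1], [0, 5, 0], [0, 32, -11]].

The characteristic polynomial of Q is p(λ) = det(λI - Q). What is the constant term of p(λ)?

p(λ) = λ^3 + 16λ^2 + 5λ - 550.
The constant term is -550.

-550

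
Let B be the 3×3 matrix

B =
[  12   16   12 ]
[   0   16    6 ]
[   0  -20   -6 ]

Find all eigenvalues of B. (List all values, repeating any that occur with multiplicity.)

Compute the characteristic polynomial p(λ) = det(λI - B).
Expanding the 3×3 determinant: p(λ) = λ^3 - 22λ^2 + 144λ - 288.
Since p(12) = 0, λ = 12 is a root.
Factor out (λ - 12): p(λ) = (λ - 12)·(λ^2 - 10λ + 24).
The quadratic factors as (λ - 4)·(λ - 6).
Eigenvalues: 4, 6, 12.

4, 6, 12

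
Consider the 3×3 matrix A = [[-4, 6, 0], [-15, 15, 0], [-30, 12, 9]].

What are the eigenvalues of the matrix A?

5, 6, 9

Set up det(μI - A) = 0.
Expanding the 3×3 determinant: p(μ) = μ^3 - 20μ^2 + 129μ - 270.
Try μ = 9: p(9) = 0, so 9 is a root.
Dividing by (μ - 9) leaves μ^2 - 11μ + 30.
The quadratic factors as (μ - 5)·(μ - 6).
Eigenvalues: 5, 6, 9.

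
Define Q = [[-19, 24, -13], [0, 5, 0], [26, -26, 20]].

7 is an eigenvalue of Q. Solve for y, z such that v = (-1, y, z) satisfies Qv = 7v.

0, 2

We need (Q - 7I)v = 0.
Q - 7I = [[-26, 24, -13], [0, -2, 0], [26, -26, 13]].
Row 1: (-26)·-1 + (24)·y + (-13)·z = 0
Row 2: (0)·-1 + (-2)·y + (0)·z = 0
Row 3: (26)·-1 + (-26)·y + (13)·z = 0
Solving gives y = 0, z = 2.
Check: Q·(-1, 0, 2) = (-7, 0, 14) = 7·(-1, 0, 2).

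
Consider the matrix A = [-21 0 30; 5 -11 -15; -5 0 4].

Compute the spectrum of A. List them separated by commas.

-11, -11, -6

The characteristic polynomial is p(r) = det(rI - A).
Cofactor expansion gives p(r) = r^3 + 28r^2 + 253r + 726.
Rational-root test: r = -6 gives p(-6) = 0.
Factor out (r + 6): p(r) = (r + 6)·(r^2 + 22r + 121).
The quadratic factor is (r + 11)^2.
Eigenvalues: -11, -11, -6.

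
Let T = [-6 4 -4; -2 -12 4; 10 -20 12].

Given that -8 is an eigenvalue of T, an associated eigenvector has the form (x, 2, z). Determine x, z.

0, 2

We need (T + 8I)v = 0.
T + 8I = [[2, 4, -4], [-2, -4, 4], [10, -20, 20]].
Row 1: (2)·x + (4)·2 + (-4)·z = 0
Row 2: (-2)·x + (-4)·2 + (4)·z = 0
Row 3: (10)·x + (-20)·2 + (20)·z = 0
Solving gives x = 0, z = 2.
Check: T·(0, 2, 2) = (0, -16, -16) = -8·(0, 2, 2).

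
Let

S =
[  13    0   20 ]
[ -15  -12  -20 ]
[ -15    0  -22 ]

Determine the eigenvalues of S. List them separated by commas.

The characteristic polynomial is p(lambda) = det(lambda·I - S).
Cofactor expansion gives p(lambda) = lambda^3 + 21·lambda^2 + 122·lambda + 168.
Since p(-12) = 0, lambda = -12 is a root.
Factor out (lambda + 12): p(lambda) = (lambda + 12)·(lambda^2 + 9·lambda + 14).
The quadratic factors as (lambda + 7)·(lambda + 2).
Eigenvalues: -12, -7, -2.

-12, -7, -2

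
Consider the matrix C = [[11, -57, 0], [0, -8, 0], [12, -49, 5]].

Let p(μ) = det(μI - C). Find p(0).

440

p(0) = det(0·I − C) = det(−C) = (−1)^3·det(C).
det(C) = -440, so p(0) = 440.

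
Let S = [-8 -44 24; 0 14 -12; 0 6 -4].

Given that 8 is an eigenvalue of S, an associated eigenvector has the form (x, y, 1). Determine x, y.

-4, 2

We need (S - 8I)v = 0.
S - 8I = [[-16, -44, 24], [0, 6, -12], [0, 6, -12]].
Row 1: (-16)·x + (-44)·y + (24)·1 = 0
Row 2: (0)·x + (6)·y + (-12)·1 = 0
Row 3: (0)·x + (6)·y + (-12)·1 = 0
Solving gives x = -4, y = 2.
Check: S·(-4, 2, 1) = (-32, 16, 8) = 8·(-4, 2, 1).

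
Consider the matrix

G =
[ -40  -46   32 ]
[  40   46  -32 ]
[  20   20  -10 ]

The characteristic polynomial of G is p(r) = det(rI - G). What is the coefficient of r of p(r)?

-60

p(r) = r^3 + 4r^2 - 60r.
The coefficient of r is -60.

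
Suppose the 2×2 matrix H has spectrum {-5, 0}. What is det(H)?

det(H) is the product of the eigenvalues: (-5) · (0) = 0.

0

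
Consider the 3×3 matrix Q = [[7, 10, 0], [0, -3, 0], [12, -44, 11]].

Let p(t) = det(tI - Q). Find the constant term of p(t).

231

p(t) = t^3 - 15t^2 + 23t + 231.
The constant term is 231.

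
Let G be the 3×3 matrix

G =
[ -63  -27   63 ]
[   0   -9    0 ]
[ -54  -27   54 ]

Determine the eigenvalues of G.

-9, -9, 0

Compute the characteristic polynomial p(μ) = det(μI - G).
Expanding the 3×3 determinant: p(μ) = μ^3 + 18μ^2 + 81μ.
Try μ = 0: p(0) = 0, so 0 is a root.
Factor out μ: p(μ) = μ·(μ^2 + 18μ + 81).
The quadratic factor is (μ + 9)^2.
Eigenvalues: -9, -9, 0.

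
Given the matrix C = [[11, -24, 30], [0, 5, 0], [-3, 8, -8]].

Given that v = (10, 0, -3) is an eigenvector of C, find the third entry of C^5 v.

-96

First find the eigenvalue: Cv = (20, 0, -6) = 2·(10, 0, -3), so λ = 2.
Then C^5 v = λ^5·v = 2^5·(10, 0, -3) = 32·(10, 0, -3) = (320, 0, -96).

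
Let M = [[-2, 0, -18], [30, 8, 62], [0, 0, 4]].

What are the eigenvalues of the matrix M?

Compute the characteristic polynomial p(λ) = det(λI - M).
Expanding along the first row, p(λ) = λ^3 - 10λ^2 + 8λ + 64.
Try λ = 8: p(8) = 0, so 8 is a root.
Factor out (λ - 8): p(λ) = (λ - 8)·(λ^2 - 2λ - 8).
The quadratic factors as (λ + 2)·(λ - 4).
Eigenvalues: -2, 4, 8.

-2, 4, 8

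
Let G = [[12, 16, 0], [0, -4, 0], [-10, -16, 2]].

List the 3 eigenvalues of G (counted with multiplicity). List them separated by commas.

The characteristic polynomial is p(s) = det(sI - G).
Expanding the 3×3 determinant: p(s) = s^3 - 10s^2 - 32s + 96.
Rational-root test: s = -4 gives p(-4) = 0.
Dividing by (s + 4) leaves s^2 - 14s + 24.
The quadratic factors as (s - 2)·(s - 12).
Eigenvalues: -4, 2, 12.

-4, 2, 12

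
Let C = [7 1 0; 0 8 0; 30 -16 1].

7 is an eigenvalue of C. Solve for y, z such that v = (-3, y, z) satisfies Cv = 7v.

We need (C - 7I)v = 0.
C - 7I = [[0, 1, 0], [0, 1, 0], [30, -16, -6]].
Row 1: (0)·-3 + (1)·y + (0)·z = 0
Row 2: (0)·-3 + (1)·y + (0)·z = 0
Row 3: (30)·-3 + (-16)·y + (-6)·z = 0
Solving gives y = 0, z = -15.
Check: C·(-3, 0, -15) = (-21, 0, -105) = 7·(-3, 0, -15).

0, -15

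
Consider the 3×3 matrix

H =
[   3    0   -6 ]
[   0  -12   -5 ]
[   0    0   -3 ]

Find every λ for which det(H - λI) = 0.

H is upper triangular, so its eigenvalues are the diagonal entries.
Diagonal: 3, -12, -3.

-12, -3, 3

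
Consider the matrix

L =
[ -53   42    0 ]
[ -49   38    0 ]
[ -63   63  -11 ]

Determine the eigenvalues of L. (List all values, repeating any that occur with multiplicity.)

Compute the characteristic polynomial p(lambda) = det(lambda·I - L).
Expanding the 3×3 determinant: p(lambda) = lambda^3 + 26·lambda^2 + 209·lambda + 484.
Since p(-4) = 0, lambda = -4 is a root.
Dividing by (lambda + 4) leaves lambda^2 + 22·lambda + 121.
The quadratic factor is (lambda + 11)^2.
Eigenvalues: -11, -11, -4.

-11, -11, -4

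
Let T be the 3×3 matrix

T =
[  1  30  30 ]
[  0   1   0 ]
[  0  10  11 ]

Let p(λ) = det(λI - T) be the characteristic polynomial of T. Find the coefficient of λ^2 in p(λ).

The coefficient of λ^2 of det(λI - T) is −trace(T).
trace(T) = (1) + (1) + (11) = 13, so the coefficient is -13.

-13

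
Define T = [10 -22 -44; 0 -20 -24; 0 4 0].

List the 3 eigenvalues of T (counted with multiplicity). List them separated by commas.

The characteristic polynomial is p(s) = det(sI - T).
Expanding the 3×3 determinant: p(s) = s^3 + 10s^2 - 104s - 960.
Try s = -8: p(-8) = 0, so -8 is a root.
Factor out (s + 8): p(s) = (s + 8)·(s^2 + 2s - 120).
The quadratic factors as (s + 12)·(s - 10).
Eigenvalues: -12, -8, 10.

-12, -8, 10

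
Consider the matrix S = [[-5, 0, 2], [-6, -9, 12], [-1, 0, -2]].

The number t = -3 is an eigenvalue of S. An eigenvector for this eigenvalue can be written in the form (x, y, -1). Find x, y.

-1, -1

We need (S + 3I)v = 0.
S + 3I = [[-2, 0, 2], [-6, -6, 12], [-1, 0, 1]].
Row 1: (-2)·x + (0)·y + (2)·-1 = 0
Row 2: (-6)·x + (-6)·y + (12)·-1 = 0
Row 3: (-1)·x + (0)·y + (1)·-1 = 0
Solving gives x = -1, y = -1.
Check: S·(-1, -1, -1) = (3, 3, 3) = -3·(-1, -1, -1).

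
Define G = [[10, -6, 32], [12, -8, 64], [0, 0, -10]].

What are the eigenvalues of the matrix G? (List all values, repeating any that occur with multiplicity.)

Compute the characteristic polynomial p(t) = det(tI - G).
Expanding the 3×3 determinant: p(t) = t^3 + 8t^2 - 28t - 80.
Rational-root test: t = -10 gives p(-10) = 0.
Factor out (t + 10): p(t) = (t + 10)·(t^2 - 2t - 8).
The quadratic factors as (t + 2)·(t - 4).
Eigenvalues: -10, -2, 4.

-10, -2, 4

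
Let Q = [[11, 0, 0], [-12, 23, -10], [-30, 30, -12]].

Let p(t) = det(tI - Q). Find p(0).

p(0) = det(0·I − Q) = det(−Q) = (−1)^3·det(Q).
det(Q) = 264, so p(0) = -264.

-264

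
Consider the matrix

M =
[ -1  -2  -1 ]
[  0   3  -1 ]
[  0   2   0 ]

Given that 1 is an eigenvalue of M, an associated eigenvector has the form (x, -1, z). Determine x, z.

We need (M - 1I)v = 0.
M - 1I = [[-2, -2, -1], [0, 2, -1], [0, 2, -1]].
Row 1: (-2)·x + (-2)·-1 + (-1)·z = 0
Row 2: (0)·x + (2)·-1 + (-1)·z = 0
Row 3: (0)·x + (2)·-1 + (-1)·z = 0
Solving gives x = 2, z = -2.
Check: M·(2, -1, -2) = (2, -1, -2) = 1·(2, -1, -2).

2, -2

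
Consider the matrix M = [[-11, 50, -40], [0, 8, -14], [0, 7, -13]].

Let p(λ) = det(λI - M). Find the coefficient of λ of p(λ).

49

p(λ) = λ^3 + 16λ^2 + 49λ - 66.
The coefficient of λ is 49.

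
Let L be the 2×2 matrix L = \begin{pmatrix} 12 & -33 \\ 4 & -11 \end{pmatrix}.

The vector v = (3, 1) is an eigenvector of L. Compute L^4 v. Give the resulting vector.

(3, 1)

First find the eigenvalue: Lv = (3, 1) = 1·(3, 1), so λ = 1.
Then L^4 v = λ^4·v = 1^4·(3, 1) = 1·(3, 1) = (3, 1).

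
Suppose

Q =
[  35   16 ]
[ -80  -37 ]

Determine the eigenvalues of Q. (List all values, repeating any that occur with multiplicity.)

det(Q - λI) = (35 - λ)(-37 - λ) - (16)·(-80) = λ^2 + 2λ - 15.
This factors as (λ + 5)·(λ - 3) = 0.
Eigenvalues: -5, 3.

-5, 3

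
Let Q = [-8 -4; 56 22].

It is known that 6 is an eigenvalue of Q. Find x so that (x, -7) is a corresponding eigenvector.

We need (Q - 6I)v = 0.
Q - 6I = [[-14, -4], [56, 16]].
Row 1: (-14)·x + (-4)·-7 = 0
Row 2: (56)·x + (16)·-7 = 0
Solving gives x = 2.
Check: Q·(2, -7) = (12, -42) = 6·(2, -7).

2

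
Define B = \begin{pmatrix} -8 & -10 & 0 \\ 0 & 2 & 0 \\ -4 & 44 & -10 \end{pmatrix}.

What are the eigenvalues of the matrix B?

Compute the characteristic polynomial p(t) = det(tI - B).
Expanding along the first row, p(t) = t^3 + 16t^2 + 44t - 160.
Try t = -10: p(-10) = 0, so -10 is a root.
Dividing by (t + 10) leaves t^2 + 6t - 16.
The quadratic factors as (t + 8)·(t - 2).
Eigenvalues: -10, -8, 2.

-10, -8, 2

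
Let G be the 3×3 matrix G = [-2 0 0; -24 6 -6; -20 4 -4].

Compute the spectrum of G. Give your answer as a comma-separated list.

-2, 0, 2

The characteristic polynomial is p(λ) = det(λI - G).
Cofactor expansion gives p(λ) = λ^3 - 4λ.
Rational-root test: λ = 0 gives p(0) = 0.
Dividing by λ leaves λ^2 - 4.
The quadratic factors as (λ + 2)·(λ - 2).
Eigenvalues: -2, 0, 2.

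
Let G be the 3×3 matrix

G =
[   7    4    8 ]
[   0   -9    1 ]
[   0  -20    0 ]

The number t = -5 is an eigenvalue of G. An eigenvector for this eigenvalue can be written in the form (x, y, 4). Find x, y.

We need (G + 5I)v = 0.
G + 5I = [[12, 4, 8], [0, -4, 1], [0, -20, 5]].
Row 1: (12)·x + (4)·y + (8)·4 = 0
Row 2: (0)·x + (-4)·y + (1)·4 = 0
Row 3: (0)·x + (-20)·y + (5)·4 = 0
Solving gives x = -3, y = 1.
Check: G·(-3, 1, 4) = (15, -5, -20) = -5·(-3, 1, 4).

-3, 1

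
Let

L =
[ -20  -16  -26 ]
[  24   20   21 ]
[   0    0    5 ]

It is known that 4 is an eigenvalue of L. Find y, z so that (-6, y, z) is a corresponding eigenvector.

We need (L - 4I)v = 0.
L - 4I = [[-24, -16, -26], [24, 16, 21], [0, 0, 1]].
Row 1: (-24)·-6 + (-16)·y + (-26)·z = 0
Row 2: (24)·-6 + (16)·y + (21)·z = 0
Row 3: (0)·-6 + (0)·y + (1)·z = 0
Solving gives y = 9, z = 0.
Check: L·(-6, 9, 0) = (-24, 36, 0) = 4·(-6, 9, 0).

9, 0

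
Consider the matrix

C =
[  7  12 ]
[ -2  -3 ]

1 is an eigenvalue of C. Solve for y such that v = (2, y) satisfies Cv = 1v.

We need (C - 1I)v = 0.
C - 1I = [[6, 12], [-2, -4]].
Row 1: (6)·2 + (12)·y = 0
Row 2: (-2)·2 + (-4)·y = 0
Solving gives y = -1.
Check: C·(2, -1) = (2, -1) = 1·(2, -1).

-1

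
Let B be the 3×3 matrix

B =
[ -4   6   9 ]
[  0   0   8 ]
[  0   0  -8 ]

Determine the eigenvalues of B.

-8, -4, 0

B is upper triangular, so its eigenvalues are the diagonal entries.
Diagonal: -4, 0, -8.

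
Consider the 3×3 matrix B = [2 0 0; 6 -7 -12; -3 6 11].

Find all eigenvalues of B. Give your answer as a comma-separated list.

-1, 2, 5

The characteristic polynomial is p(r) = det(rI - B).
Expanding along the first row, p(r) = r^3 - 6r^2 + 3r + 10.
Since p(-1) = 0, r = -1 is a root.
Dividing by (r + 1) leaves r^2 - 7r + 10.
The quadratic factors as (r - 2)·(r - 5).
Eigenvalues: -1, 2, 5.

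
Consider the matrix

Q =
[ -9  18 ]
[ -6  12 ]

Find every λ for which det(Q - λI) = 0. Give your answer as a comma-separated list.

0, 3

det(Q - tI) = (-9 - t)(12 - t) - (18)·(-6) = t^2 - 3t.
This factors as t·(t - 3) = 0.
Eigenvalues: 0, 3.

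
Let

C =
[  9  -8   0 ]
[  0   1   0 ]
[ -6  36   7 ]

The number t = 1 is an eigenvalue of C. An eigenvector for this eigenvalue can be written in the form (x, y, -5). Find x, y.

1, 1

We need (C - 1I)v = 0.
C - 1I = [[8, -8, 0], [0, 0, 0], [-6, 36, 6]].
Row 1: (8)·x + (-8)·y + (0)·-5 = 0
Row 2: (0)·x + (0)·y + (0)·-5 = 0
Row 3: (-6)·x + (36)·y + (6)·-5 = 0
Solving gives x = 1, y = 1.
Check: C·(1, 1, -5) = (1, 1, -5) = 1·(1, 1, -5).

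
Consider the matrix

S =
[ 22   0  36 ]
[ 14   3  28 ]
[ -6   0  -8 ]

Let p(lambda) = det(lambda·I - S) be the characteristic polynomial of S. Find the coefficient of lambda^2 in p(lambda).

The coefficient of lambda^2 of det(lambda·I - S) is −trace(S).
trace(S) = (22) + (3) + (-8) = 17, so the coefficient is -17.

-17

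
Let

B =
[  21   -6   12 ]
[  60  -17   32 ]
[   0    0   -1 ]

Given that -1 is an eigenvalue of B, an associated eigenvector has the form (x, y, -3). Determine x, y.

0, -6

We need (B + 1I)v = 0.
B + 1I = [[22, -6, 12], [60, -16, 32], [0, 0, 0]].
Row 1: (22)·x + (-6)·y + (12)·-3 = 0
Row 2: (60)·x + (-16)·y + (32)·-3 = 0
Row 3: (0)·x + (0)·y + (0)·-3 = 0
Solving gives x = 0, y = -6.
Check: B·(0, -6, -3) = (0, 6, 3) = -1·(0, -6, -3).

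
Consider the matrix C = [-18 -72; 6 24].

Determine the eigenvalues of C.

0, 6

det(C - λI) = (-18 - λ)(24 - λ) - (-72)·(6) = λ^2 - 6λ.
This factors as λ·(λ - 6) = 0.
Eigenvalues: 0, 6.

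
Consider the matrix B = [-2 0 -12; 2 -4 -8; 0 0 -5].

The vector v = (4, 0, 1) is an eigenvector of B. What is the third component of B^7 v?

First find the eigenvalue: Bv = (-20, 0, -5) = -5·(4, 0, 1), so λ = -5.
Then B^7 v = λ^7·v = (-5)^7·(4, 0, 1) = -78125·(4, 0, 1) = (-312500, 0, -78125).

-78125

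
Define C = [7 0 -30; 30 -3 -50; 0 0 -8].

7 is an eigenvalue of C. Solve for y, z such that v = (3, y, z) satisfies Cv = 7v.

We need (C - 7I)v = 0.
C - 7I = [[0, 0, -30], [30, -10, -50], [0, 0, -15]].
Row 1: (0)·3 + (0)·y + (-30)·z = 0
Row 2: (30)·3 + (-10)·y + (-50)·z = 0
Row 3: (0)·3 + (0)·y + (-15)·z = 0
Solving gives y = 9, z = 0.
Check: C·(3, 9, 0) = (21, 63, 0) = 7·(3, 9, 0).

9, 0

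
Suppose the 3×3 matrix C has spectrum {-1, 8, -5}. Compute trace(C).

2

trace(C) is the sum of the eigenvalues: (-1) + (8) + (-5) = 2.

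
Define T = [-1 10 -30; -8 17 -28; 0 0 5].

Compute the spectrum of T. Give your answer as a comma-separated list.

Set up det(lambda·I - T) = 0.
Cofactor expansion gives p(lambda) = lambda^3 - 21·lambda^2 + 143·lambda - 315.
Since p(5) = 0, lambda = 5 is a root.
Factor out (lambda - 5): p(lambda) = (lambda - 5)·(lambda^2 - 16·lambda + 63).
The quadratic factors as (lambda - 7)·(lambda - 9).
Eigenvalues: 5, 7, 9.

5, 7, 9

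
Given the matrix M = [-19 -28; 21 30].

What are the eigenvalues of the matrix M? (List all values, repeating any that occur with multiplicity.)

2, 9

det(M - λI) = (-19 - λ)(30 - λ) - (-28)·(21) = λ^2 - 11λ + 18.
This factors as (λ - 2)·(λ - 9) = 0.
Eigenvalues: 2, 9.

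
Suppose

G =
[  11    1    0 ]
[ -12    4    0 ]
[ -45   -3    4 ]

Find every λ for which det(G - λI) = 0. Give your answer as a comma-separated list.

4, 7, 8

Compute the characteristic polynomial p(μ) = det(μI - G).
Expanding along the first row, p(μ) = μ^3 - 19μ^2 + 116μ - 224.
Rational-root test: μ = 4 gives p(4) = 0.
Factor out (μ - 4): p(μ) = (μ - 4)·(μ^2 - 15μ + 56).
The quadratic factors as (μ - 7)·(μ - 8).
Eigenvalues: 4, 7, 8.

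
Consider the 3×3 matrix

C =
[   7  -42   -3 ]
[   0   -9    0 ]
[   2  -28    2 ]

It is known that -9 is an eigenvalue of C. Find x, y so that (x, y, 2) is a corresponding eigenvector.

We need (C + 9I)v = 0.
C + 9I = [[16, -42, -3], [0, 0, 0], [2, -28, 11]].
Row 1: (16)·x + (-42)·y + (-3)·2 = 0
Row 2: (0)·x + (0)·y + (0)·2 = 0
Row 3: (2)·x + (-28)·y + (11)·2 = 0
Solving gives x = 3, y = 1.
Check: C·(3, 1, 2) = (-27, -9, -18) = -9·(3, 1, 2).

3, 1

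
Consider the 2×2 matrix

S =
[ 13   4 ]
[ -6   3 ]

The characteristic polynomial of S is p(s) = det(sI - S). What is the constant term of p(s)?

63

p(s) = s^2 - 16s + 63.
The constant term is 63.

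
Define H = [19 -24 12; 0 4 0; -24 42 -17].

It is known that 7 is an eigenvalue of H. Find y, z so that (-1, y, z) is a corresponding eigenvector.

0, 1

We need (H - 7I)v = 0.
H - 7I = [[12, -24, 12], [0, -3, 0], [-24, 42, -24]].
Row 1: (12)·-1 + (-24)·y + (12)·z = 0
Row 2: (0)·-1 + (-3)·y + (0)·z = 0
Row 3: (-24)·-1 + (42)·y + (-24)·z = 0
Solving gives y = 0, z = 1.
Check: H·(-1, 0, 1) = (-7, 0, 7) = 7·(-1, 0, 1).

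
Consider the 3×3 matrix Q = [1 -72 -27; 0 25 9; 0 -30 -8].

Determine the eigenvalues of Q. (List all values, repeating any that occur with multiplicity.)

1, 7, 10

Set up det(λI - Q) = 0.
Expanding the 3×3 determinant: p(λ) = λ^3 - 18λ^2 + 87λ - 70.
Since p(10) = 0, λ = 10 is a root.
Dividing by (λ - 10) leaves λ^2 - 8λ + 7.
The quadratic factors as (λ - 1)·(λ - 7).
Eigenvalues: 1, 7, 10.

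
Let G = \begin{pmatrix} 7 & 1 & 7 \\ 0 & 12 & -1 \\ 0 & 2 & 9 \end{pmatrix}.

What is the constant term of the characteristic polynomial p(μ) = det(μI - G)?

p(0) = det(0·I − G) = det(−G) = (−1)^3·det(G).
det(G) = 770, so p(0) = -770.

-770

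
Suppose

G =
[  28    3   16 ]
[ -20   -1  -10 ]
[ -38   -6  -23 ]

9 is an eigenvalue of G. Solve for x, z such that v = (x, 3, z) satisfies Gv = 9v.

We need (G - 9I)v = 0.
G - 9I = [[19, 3, 16], [-20, -10, -10], [-38, -6, -32]].
Row 1: (19)·x + (3)·3 + (16)·z = 0
Row 2: (-20)·x + (-10)·3 + (-10)·z = 0
Row 3: (-38)·x + (-6)·3 + (-32)·z = 0
Solving gives x = -3, z = 3.
Check: G·(-3, 3, 3) = (-27, 27, 27) = 9·(-3, 3, 3).

-3, 3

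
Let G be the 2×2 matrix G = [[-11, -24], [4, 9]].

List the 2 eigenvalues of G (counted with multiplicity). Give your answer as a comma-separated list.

det(G - rI) = (-11 - r)(9 - r) - (-24)·(4) = r^2 + 2r - 3.
This factors as (r + 3)·(r - 1) = 0.
Eigenvalues: -3, 1.

-3, 1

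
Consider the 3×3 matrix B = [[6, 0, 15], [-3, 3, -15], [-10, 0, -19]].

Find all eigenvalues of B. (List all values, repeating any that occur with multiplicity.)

The characteristic polynomial is p(t) = det(tI - B).
Expanding along the first row, p(t) = t^3 + 10t^2 - 3t - 108.
Try t = 3: p(3) = 0, so 3 is a root.
Factor out (t - 3): p(t) = (t - 3)·(t^2 + 13t + 36).
The quadratic factors as (t + 9)·(t + 4).
Eigenvalues: -9, -4, 3.

-9, -4, 3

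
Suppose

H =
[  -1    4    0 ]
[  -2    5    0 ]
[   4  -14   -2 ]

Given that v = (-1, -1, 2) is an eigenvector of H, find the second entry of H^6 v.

-729

First find the eigenvalue: Hv = (-3, -3, 6) = 3·(-1, -1, 2), so λ = 3.
Then H^6 v = λ^6·v = 3^6·(-1, -1, 2) = 729·(-1, -1, 2) = (-729, -729, 1458).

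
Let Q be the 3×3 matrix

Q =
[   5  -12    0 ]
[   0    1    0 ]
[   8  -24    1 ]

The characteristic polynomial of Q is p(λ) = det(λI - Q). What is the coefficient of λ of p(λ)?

11

p(λ) = λ^3 - 7λ^2 + 11λ - 5.
The coefficient of λ is 11.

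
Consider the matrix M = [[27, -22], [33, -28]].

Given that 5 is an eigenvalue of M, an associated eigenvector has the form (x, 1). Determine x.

1

We need (M - 5I)v = 0.
M - 5I = [[22, -22], [33, -33]].
Row 1: (22)·x + (-22)·1 = 0
Row 2: (33)·x + (-33)·1 = 0
Solving gives x = 1.
Check: M·(1, 1) = (5, 5) = 5·(1, 1).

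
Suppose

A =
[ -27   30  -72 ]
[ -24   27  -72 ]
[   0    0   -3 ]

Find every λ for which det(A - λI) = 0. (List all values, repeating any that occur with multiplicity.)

Compute the characteristic polynomial p(λ) = det(λI - A).
Cofactor expansion gives p(λ) = λ^3 + 3λ^2 - 9λ - 27.
Rational-root test: λ = 3 gives p(3) = 0.
Dividing by (λ - 3) leaves λ^2 + 6λ + 9.
The quadratic factor is (λ + 3)^2.
Eigenvalues: -3, -3, 3.

-3, -3, 3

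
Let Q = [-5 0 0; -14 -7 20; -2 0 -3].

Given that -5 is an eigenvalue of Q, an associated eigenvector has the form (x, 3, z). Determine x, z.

1, 1

We need (Q + 5I)v = 0.
Q + 5I = [[0, 0, 0], [-14, -2, 20], [-2, 0, 2]].
Row 1: (0)·x + (0)·3 + (0)·z = 0
Row 2: (-14)·x + (-2)·3 + (20)·z = 0
Row 3: (-2)·x + (0)·3 + (2)·z = 0
Solving gives x = 1, z = 1.
Check: Q·(1, 3, 1) = (-5, -15, -5) = -5·(1, 3, 1).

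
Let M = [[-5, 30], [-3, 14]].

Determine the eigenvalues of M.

4, 5

det(M - tI) = (-5 - t)(14 - t) - (30)·(-3) = t^2 - 9t + 20.
This factors as (t - 4)·(t - 5) = 0.
Eigenvalues: 4, 5.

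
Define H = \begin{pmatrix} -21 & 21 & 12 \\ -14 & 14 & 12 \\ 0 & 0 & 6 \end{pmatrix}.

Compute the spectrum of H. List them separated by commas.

Set up det(lambda·I - H) = 0.
Cofactor expansion gives p(lambda) = lambda^3 + lambda^2 - 42·lambda.
Since p(0) = 0, lambda = 0 is a root.
Dividing by lambda leaves lambda^2 + lambda - 42.
The quadratic factors as (lambda + 7)·(lambda - 6).
Eigenvalues: -7, 0, 6.

-7, 0, 6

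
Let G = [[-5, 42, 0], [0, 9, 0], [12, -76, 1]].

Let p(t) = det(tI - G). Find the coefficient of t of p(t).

-41

p(t) = t^3 - 5t^2 - 41t + 45.
The coefficient of t is -41.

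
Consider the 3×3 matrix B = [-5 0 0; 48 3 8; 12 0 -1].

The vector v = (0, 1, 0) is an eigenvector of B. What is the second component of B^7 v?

First find the eigenvalue: Bv = (0, 3, 0) = 3·(0, 1, 0), so λ = 3.
Then B^7 v = λ^7·v = 3^7·(0, 1, 0) = 2187·(0, 1, 0) = (0, 2187, 0).

2187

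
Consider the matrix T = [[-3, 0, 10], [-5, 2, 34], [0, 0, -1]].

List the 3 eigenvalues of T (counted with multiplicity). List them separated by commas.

Set up det(μI - T) = 0.
Expanding along the first row, p(μ) = μ^3 + 2μ^2 - 5μ - 6.
Try μ = -3: p(-3) = 0, so -3 is a root.
Factor out (μ + 3): p(μ) = (μ + 3)·(μ^2 - μ - 2).
The quadratic factors as (μ + 1)·(μ - 2).
Eigenvalues: -3, -1, 2.

-3, -1, 2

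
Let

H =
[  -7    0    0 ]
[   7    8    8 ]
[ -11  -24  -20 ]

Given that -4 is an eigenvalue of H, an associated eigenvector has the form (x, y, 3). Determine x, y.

0, -2

We need (H + 4I)v = 0.
H + 4I = [[-3, 0, 0], [7, 12, 8], [-11, -24, -16]].
Row 1: (-3)·x + (0)·y + (0)·3 = 0
Row 2: (7)·x + (12)·y + (8)·3 = 0
Row 3: (-11)·x + (-24)·y + (-16)·3 = 0
Solving gives x = 0, y = -2.
Check: H·(0, -2, 3) = (0, 8, -12) = -4·(0, -2, 3).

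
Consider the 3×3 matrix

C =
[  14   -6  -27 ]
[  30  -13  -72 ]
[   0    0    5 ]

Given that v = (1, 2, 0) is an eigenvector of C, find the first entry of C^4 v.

First find the eigenvalue: Cv = (2, 4, 0) = 2·(1, 2, 0), so λ = 2.
Then C^4 v = λ^4·v = 2^4·(1, 2, 0) = 16·(1, 2, 0) = (16, 32, 0).

16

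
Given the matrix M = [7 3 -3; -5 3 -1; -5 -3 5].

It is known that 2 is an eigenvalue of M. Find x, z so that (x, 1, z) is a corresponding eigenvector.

0, 1

We need (M - 2I)v = 0.
M - 2I = [[5, 3, -3], [-5, 1, -1], [-5, -3, 3]].
Row 1: (5)·x + (3)·1 + (-3)·z = 0
Row 2: (-5)·x + (1)·1 + (-1)·z = 0
Row 3: (-5)·x + (-3)·1 + (3)·z = 0
Solving gives x = 0, z = 1.
Check: M·(0, 1, 1) = (0, 2, 2) = 2·(0, 1, 1).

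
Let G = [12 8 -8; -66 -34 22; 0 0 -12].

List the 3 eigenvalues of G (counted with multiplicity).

-12, -12, -10

The characteristic polynomial is p(lambda) = det(lambda·I - G).
Cofactor expansion gives p(lambda) = lambda^3 + 34·lambda^2 + 384·lambda + 1440.
Try lambda = -10: p(-10) = 0, so -10 is a root.
Factor out (lambda + 10): p(lambda) = (lambda + 10)·(lambda^2 + 24·lambda + 144).
The quadratic factor is (lambda + 12)^2.
Eigenvalues: -12, -12, -10.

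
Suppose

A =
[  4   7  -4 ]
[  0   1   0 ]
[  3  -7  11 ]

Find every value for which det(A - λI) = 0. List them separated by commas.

The characteristic polynomial is p(t) = det(tI - A).
Cofactor expansion gives p(t) = t^3 - 16t^2 + 71t - 56.
Rational-root test: t = 8 gives p(8) = 0.
Dividing by (t - 8) leaves t^2 - 8t + 7.
The quadratic factors as (t - 1)·(t - 7).
Eigenvalues: 1, 7, 8.

1, 7, 8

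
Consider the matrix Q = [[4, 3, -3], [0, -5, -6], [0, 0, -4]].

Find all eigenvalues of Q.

-5, -4, 4

Q is upper triangular, so its eigenvalues are the diagonal entries.
Diagonal: 4, -5, -4.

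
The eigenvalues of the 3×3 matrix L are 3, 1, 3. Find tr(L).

7

trace(L) is the sum of the eigenvalues: (3) + (1) + (3) = 7.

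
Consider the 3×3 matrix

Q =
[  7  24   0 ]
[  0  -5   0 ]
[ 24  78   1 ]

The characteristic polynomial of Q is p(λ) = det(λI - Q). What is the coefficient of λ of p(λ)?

p(λ) = λ^3 - 3λ^2 - 33λ + 35.
The coefficient of λ is -33.

-33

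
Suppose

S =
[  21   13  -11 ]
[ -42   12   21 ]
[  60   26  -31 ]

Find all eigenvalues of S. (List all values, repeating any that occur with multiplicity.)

-9, -1, 12

Set up det(λI - S) = 0.
Cofactor expansion gives p(λ) = λ^3 - 2λ^2 - 111λ - 108.
Try λ = -1: p(-1) = 0, so -1 is a root.
Dividing by (λ + 1) leaves λ^2 - 3λ - 108.
The quadratic factors as (λ + 9)·(λ - 12).
Eigenvalues: -9, -1, 12.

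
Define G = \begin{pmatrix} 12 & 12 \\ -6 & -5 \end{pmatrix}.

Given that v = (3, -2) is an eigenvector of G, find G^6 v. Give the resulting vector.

First find the eigenvalue: Gv = (12, -8) = 4·(3, -2), so λ = 4.
Then G^6 v = λ^6·v = 4^6·(3, -2) = 4096·(3, -2) = (12288, -8192).

(12288, -8192)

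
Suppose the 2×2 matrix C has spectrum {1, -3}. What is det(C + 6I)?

If C has eigenvalues 1, -3, then C + 6I has eigenvalues 7, 3.
det(C + 6I) = (7) · (3) = 21.

21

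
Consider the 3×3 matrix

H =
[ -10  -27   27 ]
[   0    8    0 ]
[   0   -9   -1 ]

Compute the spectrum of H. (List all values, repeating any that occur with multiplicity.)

Compute the characteristic polynomial p(r) = det(rI - H).
Expanding along the first row, p(r) = r^3 + 3r^2 - 78r - 80.
Rational-root test: r = -10 gives p(-10) = 0.
Dividing by (r + 10) leaves r^2 - 7r - 8.
The quadratic factors as (r + 1)·(r - 8).
Eigenvalues: -10, -1, 8.

-10, -1, 8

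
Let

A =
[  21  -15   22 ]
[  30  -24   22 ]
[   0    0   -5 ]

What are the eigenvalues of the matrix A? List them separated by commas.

The characteristic polynomial is p(r) = det(rI - A).
Expanding along the first row, p(r) = r^3 + 8r^2 - 39r - 270.
Rational-root test: r = -5 gives p(-5) = 0.
Factor out (r + 5): p(r) = (r + 5)·(r^2 + 3r - 54).
The quadratic factors as (r + 9)·(r - 6).
Eigenvalues: -9, -5, 6.

-9, -5, 6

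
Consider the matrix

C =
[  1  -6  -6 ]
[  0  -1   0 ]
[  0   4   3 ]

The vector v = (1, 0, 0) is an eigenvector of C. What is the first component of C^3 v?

1

First find the eigenvalue: Cv = (1, 0, 0) = 1·(1, 0, 0), so λ = 1.
Then C^3 v = λ^3·v = 1^3·(1, 0, 0) = 1·(1, 0, 0) = (1, 0, 0).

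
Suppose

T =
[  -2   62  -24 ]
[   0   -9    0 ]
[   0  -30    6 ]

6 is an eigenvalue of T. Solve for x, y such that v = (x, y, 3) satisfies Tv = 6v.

We need (T - 6I)v = 0.
T - 6I = [[-8, 62, -24], [0, -15, 0], [0, -30, 0]].
Row 1: (-8)·x + (62)·y + (-24)·3 = 0
Row 2: (0)·x + (-15)·y + (0)·3 = 0
Row 3: (0)·x + (-30)·y + (0)·3 = 0
Solving gives x = -9, y = 0.
Check: T·(-9, 0, 3) = (-54, 0, 18) = 6·(-9, 0, 3).

-9, 0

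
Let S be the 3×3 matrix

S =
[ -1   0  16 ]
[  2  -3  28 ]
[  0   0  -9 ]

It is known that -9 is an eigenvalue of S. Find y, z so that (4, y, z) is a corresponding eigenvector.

We need (S + 9I)v = 0.
S + 9I = [[8, 0, 16], [2, 6, 28], [0, 0, 0]].
Row 1: (8)·4 + (0)·y + (16)·z = 0
Row 2: (2)·4 + (6)·y + (28)·z = 0
Row 3: (0)·4 + (0)·y + (0)·z = 0
Solving gives y = 8, z = -2.
Check: S·(4, 8, -2) = (-36, -72, 18) = -9·(4, 8, -2).

8, -2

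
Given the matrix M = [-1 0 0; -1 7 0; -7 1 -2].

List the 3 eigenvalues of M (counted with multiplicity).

-2, -1, 7

M is lower triangular, so its eigenvalues are the diagonal entries.
Diagonal: -1, 7, -2.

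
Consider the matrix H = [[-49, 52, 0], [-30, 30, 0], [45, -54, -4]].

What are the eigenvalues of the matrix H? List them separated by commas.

-10, -9, -4

The characteristic polynomial is p(λ) = det(λI - H).
Expanding along the first row, p(λ) = λ^3 + 23λ^2 + 166λ + 360.
Since p(-10) = 0, λ = -10 is a root.
Factor out (λ + 10): p(λ) = (λ + 10)·(λ^2 + 13λ + 36).
The quadratic factors as (λ + 9)·(λ + 4).
Eigenvalues: -10, -9, -4.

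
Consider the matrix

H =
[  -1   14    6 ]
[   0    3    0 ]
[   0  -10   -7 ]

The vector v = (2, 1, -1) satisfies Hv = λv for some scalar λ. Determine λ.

3

Compute Hv: H·(2, 1, -1) = (6, 3, -3).
Since Hv = λv, compare component 1: 6 = λ·2, so λ = 3.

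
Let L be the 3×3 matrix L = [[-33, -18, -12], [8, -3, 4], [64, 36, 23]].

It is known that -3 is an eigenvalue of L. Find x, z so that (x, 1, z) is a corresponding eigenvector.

We need (L + 3I)v = 0.
L + 3I = [[-30, -18, -12], [8, 0, 4], [64, 36, 26]].
Row 1: (-30)·x + (-18)·1 + (-12)·z = 0
Row 2: (8)·x + (0)·1 + (4)·z = 0
Row 3: (64)·x + (36)·1 + (26)·z = 0
Solving gives x = -3, z = 6.
Check: L·(-3, 1, 6) = (9, -3, -18) = -3·(-3, 1, 6).

-3, 6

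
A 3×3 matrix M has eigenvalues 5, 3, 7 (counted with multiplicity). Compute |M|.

det(M) is the product of the eigenvalues: (5) · (3) · (7) = 105.

105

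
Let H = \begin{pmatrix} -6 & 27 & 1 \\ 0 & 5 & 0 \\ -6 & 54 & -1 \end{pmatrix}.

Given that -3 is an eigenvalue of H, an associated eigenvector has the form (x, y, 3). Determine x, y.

We need (H + 3I)v = 0.
H + 3I = [[-3, 27, 1], [0, 8, 0], [-6, 54, 2]].
Row 1: (-3)·x + (27)·y + (1)·3 = 0
Row 2: (0)·x + (8)·y + (0)·3 = 0
Row 3: (-6)·x + (54)·y + (2)·3 = 0
Solving gives x = 1, y = 0.
Check: H·(1, 0, 3) = (-3, 0, -9) = -3·(1, 0, 3).

1, 0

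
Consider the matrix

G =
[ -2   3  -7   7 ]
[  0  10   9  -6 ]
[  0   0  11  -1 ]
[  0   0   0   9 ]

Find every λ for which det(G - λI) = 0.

-2, 9, 10, 11

G is upper triangular, so its eigenvalues are the diagonal entries.
Diagonal: -2, 10, 11, 9.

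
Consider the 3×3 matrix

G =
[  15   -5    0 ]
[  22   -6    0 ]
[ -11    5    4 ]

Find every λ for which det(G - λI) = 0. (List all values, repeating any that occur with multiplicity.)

Compute the characteristic polynomial p(s) = det(sI - G).
Expanding the 3×3 determinant: p(s) = s^3 - 13s^2 + 56s - 80.
Rational-root test: s = 4 gives p(4) = 0.
Dividing by (s - 4) leaves s^2 - 9s + 20.
The quadratic factors as (s - 4)·(s - 5).
Eigenvalues: 4, 4, 5.

4, 4, 5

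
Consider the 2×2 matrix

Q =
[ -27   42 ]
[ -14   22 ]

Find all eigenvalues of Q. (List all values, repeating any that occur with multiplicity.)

det(Q - rI) = (-27 - r)(22 - r) - (42)·(-14) = r^2 + 5r - 6.
This factors as (r + 6)·(r - 1) = 0.
Eigenvalues: -6, 1.

-6, 1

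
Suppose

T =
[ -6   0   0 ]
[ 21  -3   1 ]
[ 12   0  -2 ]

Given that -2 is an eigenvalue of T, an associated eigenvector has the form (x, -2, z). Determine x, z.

0, -2

We need (T + 2I)v = 0.
T + 2I = [[-4, 0, 0], [21, -1, 1], [12, 0, 0]].
Row 1: (-4)·x + (0)·-2 + (0)·z = 0
Row 2: (21)·x + (-1)·-2 + (1)·z = 0
Row 3: (12)·x + (0)·-2 + (0)·z = 0
Solving gives x = 0, z = -2.
Check: T·(0, -2, -2) = (0, 4, 4) = -2·(0, -2, -2).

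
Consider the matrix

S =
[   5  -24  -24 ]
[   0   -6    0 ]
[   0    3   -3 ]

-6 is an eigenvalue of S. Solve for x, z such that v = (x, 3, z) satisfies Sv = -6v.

0, -3

We need (S + 6I)v = 0.
S + 6I = [[11, -24, -24], [0, 0, 0], [0, 3, 3]].
Row 1: (11)·x + (-24)·3 + (-24)·z = 0
Row 2: (0)·x + (0)·3 + (0)·z = 0
Row 3: (0)·x + (3)·3 + (3)·z = 0
Solving gives x = 0, z = -3.
Check: S·(0, 3, -3) = (0, -18, 18) = -6·(0, 3, -3).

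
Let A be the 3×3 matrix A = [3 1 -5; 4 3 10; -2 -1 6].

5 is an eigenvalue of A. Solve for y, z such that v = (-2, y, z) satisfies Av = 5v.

6, 2

We need (A - 5I)v = 0.
A - 5I = [[-2, 1, -5], [4, -2, 10], [-2, -1, 1]].
Row 1: (-2)·-2 + (1)·y + (-5)·z = 0
Row 2: (4)·-2 + (-2)·y + (10)·z = 0
Row 3: (-2)·-2 + (-1)·y + (1)·z = 0
Solving gives y = 6, z = 2.
Check: A·(-2, 6, 2) = (-10, 30, 10) = 5·(-2, 6, 2).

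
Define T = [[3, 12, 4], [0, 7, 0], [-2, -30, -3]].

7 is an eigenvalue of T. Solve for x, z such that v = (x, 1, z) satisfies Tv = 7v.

We need (T - 7I)v = 0.
T - 7I = [[-4, 12, 4], [0, 0, 0], [-2, -30, -10]].
Row 1: (-4)·x + (12)·1 + (4)·z = 0
Row 2: (0)·x + (0)·1 + (0)·z = 0
Row 3: (-2)·x + (-30)·1 + (-10)·z = 0
Solving gives x = 0, z = -3.
Check: T·(0, 1, -3) = (0, 7, -21) = 7·(0, 1, -3).

0, -3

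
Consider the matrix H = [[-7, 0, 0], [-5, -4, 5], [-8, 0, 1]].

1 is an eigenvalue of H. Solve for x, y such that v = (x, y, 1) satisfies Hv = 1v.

0, 1

We need (H - 1I)v = 0.
H - 1I = [[-8, 0, 0], [-5, -5, 5], [-8, 0, 0]].
Row 1: (-8)·x + (0)·y + (0)·1 = 0
Row 2: (-5)·x + (-5)·y + (5)·1 = 0
Row 3: (-8)·x + (0)·y + (0)·1 = 0
Solving gives x = 0, y = 1.
Check: H·(0, 1, 1) = (0, 1, 1) = 1·(0, 1, 1).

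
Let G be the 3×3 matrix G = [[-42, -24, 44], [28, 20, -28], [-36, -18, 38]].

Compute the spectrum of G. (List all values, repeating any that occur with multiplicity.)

Set up det(μI - G) = 0.
Expanding the 3×3 determinant: p(μ) = μ^3 - 16μ^2 + 76μ - 96.
Since p(6) = 0, μ = 6 is a root.
Dividing by (μ - 6) leaves μ^2 - 10μ + 16.
The quadratic factors as (μ - 2)·(μ - 8).
Eigenvalues: 2, 6, 8.

2, 6, 8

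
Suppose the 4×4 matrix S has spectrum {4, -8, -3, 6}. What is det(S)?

576

det(S) is the product of the eigenvalues: (4) · (-8) · (-3) · (6) = 576.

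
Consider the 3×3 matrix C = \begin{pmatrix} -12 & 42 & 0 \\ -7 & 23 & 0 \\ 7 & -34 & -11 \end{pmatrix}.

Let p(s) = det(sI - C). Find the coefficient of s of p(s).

-103

p(s) = s^3 - 103s + 198.
The coefficient of s is -103.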